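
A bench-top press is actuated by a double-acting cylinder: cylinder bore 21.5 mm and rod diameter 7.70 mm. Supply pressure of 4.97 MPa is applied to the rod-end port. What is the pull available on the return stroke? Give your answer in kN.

Rod-side annular area A_ann = π/4 × (21.5² − 7.70²) = 316.5 mm^2
On retraction the pressure acts on the annular area (bore minus rod).
F = P × A_ann

F ≈ 1.57 kN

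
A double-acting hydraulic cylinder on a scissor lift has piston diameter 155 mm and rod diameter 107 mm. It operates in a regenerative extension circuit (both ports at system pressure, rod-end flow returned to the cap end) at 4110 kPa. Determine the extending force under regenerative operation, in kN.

With equal pressure on both faces, forces on the annular region cancel; the net push is pressure × rod cross-section.
Rod cross-section A_rod = π/4 × (107 mm)² = 8992 mm^2
F = P × A_rod

F ≈ 37.0 kN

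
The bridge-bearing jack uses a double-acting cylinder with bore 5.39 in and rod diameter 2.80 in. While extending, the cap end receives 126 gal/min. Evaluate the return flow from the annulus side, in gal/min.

Q_out ≈ 92.0 gal/min

Cap-side area A_cap = π/4 × (5.39 in)² = 22.82 in^2
Rod-side annular area A_ann = π/4 × (5.39² − 2.80²) = 16.66 in^2
Piston speed v = Q_in/A_cap; rod-end outflow Q_out = v × A_ann = Q_in × A_ann/A_cap.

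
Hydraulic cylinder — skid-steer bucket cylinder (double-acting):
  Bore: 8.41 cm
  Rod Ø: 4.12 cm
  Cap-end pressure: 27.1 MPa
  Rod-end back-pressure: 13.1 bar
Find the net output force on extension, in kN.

F ≈ 145 kN

Cap-side area A_cap = π/4 × (8.41 cm)² = 55.55 cm^2
Rod-side annular area A_ann = π/4 × (8.41² − 4.12²) = 42.22 cm^2
Net thrust = P_cap·A_cap − P_rod·A_ann = 150.5 kN − 5.531 kN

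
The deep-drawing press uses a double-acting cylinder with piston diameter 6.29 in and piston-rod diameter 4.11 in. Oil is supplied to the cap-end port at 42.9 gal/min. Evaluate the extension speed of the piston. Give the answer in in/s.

Cap-side area A_cap = π/4 × (6.29 in)² = 31.07 in^2
v = Q / A

v ≈ 5.32 in/s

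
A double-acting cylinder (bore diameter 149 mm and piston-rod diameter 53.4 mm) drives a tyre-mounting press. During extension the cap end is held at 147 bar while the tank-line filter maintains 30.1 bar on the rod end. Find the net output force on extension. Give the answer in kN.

Cap-side area A_cap = π/4 × (149 mm)² = 17440 mm^2
Rod-side annular area A_ann = π/4 × (149² − 53.4²) = 15200 mm^2
Net thrust = P_cap·A_cap − P_rod·A_ann = 256.3 kN − 45.74 kN

F ≈ 211 kN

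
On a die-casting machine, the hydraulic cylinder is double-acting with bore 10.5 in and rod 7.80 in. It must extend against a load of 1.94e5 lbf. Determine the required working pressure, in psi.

Cap-side area A_cap = π/4 × (10.5 in)² = 86.59 in^2
P = F / A = 1.94e5 lbf / A

P ≈ 2240 psi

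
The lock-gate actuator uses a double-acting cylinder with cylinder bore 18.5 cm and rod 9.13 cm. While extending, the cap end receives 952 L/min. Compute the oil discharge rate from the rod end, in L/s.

Cap-side area A_cap = π/4 × (18.5 cm)² = 268.8 cm^2
Rod-side annular area A_ann = π/4 × (18.5² − 9.13²) = 203.3 cm^2
Piston speed v = Q_in/A_cap; rod-end outflow Q_out = v × A_ann = Q_in × A_ann/A_cap.

Q_out ≈ 12.0 L/s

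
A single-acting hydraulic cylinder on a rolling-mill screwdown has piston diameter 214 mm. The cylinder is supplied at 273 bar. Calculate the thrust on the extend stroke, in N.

Cap-side area A_cap = π/4 × (214 mm)² = 35970 mm^2
F = P × A_cap = 273 bar × A_cap

F ≈ 9.82e5 N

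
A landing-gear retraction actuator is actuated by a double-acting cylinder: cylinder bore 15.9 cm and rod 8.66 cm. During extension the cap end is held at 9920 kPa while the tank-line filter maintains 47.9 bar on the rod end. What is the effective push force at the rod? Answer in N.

F ≈ 1.30e5 N

Cap-side area A_cap = π/4 × (15.9 cm)² = 198.6 cm^2
Rod-side annular area A_ann = π/4 × (15.9² − 8.66²) = 139.7 cm^2
Net thrust = P_cap·A_cap − P_rod·A_ann = 1.970e5 N − 66890 N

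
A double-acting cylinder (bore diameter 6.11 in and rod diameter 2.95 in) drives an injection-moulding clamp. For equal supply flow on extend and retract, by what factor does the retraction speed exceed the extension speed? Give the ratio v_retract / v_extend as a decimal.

v_ret/v_ext ≈ 1.30

Cap-side area A_cap = π/4 × (6.11 in)² = 29.32 in^2
Rod-side annular area A_ann = π/4 × (6.11² − 2.95²) = 22.49 in^2
For equal Q, v ∝ 1/A, so v_ret/v_ext = A_cap/A_ann.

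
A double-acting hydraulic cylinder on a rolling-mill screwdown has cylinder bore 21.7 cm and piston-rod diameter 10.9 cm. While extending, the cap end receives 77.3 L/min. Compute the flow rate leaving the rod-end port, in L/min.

Cap-side area A_cap = π/4 × (21.7 cm)² = 369.8 cm^2
Rod-side annular area A_ann = π/4 × (21.7² − 10.9²) = 276.5 cm^2
Piston speed v = Q_in/A_cap; rod-end outflow Q_out = v × A_ann = Q_in × A_ann/A_cap.

Q_out ≈ 57.8 L/min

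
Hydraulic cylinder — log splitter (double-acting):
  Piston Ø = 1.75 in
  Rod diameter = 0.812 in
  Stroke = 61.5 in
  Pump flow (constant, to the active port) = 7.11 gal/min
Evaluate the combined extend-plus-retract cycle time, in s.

Cap-side area A_cap = π/4 × (1.75 in)² = 2.405 in^2
Rod-side annular area A_ann = π/4 × (1.75² − 0.812²) = 1.887 in^2
t_ext = A_cap·L/Q = 5.404 s
t_ret = A_ann·L/Q = 4.240 s
t_cycle = t_ext + t_ret

t ≈ 9.64 s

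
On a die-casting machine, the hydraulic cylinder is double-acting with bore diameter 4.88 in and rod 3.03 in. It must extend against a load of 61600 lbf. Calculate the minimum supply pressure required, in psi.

Cap-side area A_cap = π/4 × (4.88 in)² = 18.70 in^2
P = F / A = 61600 lbf / A

P ≈ 3290 psi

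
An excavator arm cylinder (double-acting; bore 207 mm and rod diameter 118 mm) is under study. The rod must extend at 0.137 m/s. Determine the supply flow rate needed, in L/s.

Cap-side area A_cap = π/4 × (207 mm)² = 33650 mm^2
Q = A × v

Q ≈ 4.61 L/s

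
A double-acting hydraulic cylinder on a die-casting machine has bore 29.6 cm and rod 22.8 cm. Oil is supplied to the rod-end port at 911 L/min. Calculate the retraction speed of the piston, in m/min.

v ≈ 32.6 m/min

Rod-side annular area A_ann = π/4 × (29.6² − 22.8²) = 279.9 cm^2
Flow into the rod-end port fills the annular volume.
v = Q / A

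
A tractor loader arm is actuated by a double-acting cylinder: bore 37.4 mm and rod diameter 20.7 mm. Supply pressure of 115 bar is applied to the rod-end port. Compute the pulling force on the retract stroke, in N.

Rod-side annular area A_ann = π/4 × (37.4² − 20.7²) = 762.0 mm^2
On retraction the pressure acts on the annular area (bore minus rod).
F = P × A_ann

F ≈ 8760 N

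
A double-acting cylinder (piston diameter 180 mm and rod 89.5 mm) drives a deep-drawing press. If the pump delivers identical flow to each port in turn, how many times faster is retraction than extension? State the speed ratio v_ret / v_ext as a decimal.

Cap-side area A_cap = π/4 × (180 mm)² = 25450 mm^2
Rod-side annular area A_ann = π/4 × (180² − 89.5²) = 19160 mm^2
For equal Q, v ∝ 1/A, so v_ret/v_ext = A_cap/A_ann.

v_ret/v_ext ≈ 1.33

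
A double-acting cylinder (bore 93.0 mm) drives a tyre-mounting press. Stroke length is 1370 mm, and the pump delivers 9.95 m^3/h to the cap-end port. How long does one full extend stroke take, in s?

t ≈ 3.37 s

Cap-side area A_cap = π/4 × (93.0 mm)² = 6793 mm^2
Swept volume V = A × L; t = V / Q = A·L / Q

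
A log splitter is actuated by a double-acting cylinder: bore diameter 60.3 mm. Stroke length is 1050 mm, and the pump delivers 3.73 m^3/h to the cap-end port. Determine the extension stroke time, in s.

t ≈ 2.89 s

Cap-side area A_cap = π/4 × (60.3 mm)² = 2856 mm^2
Swept volume V = A × L; t = V / Q = A·L / Q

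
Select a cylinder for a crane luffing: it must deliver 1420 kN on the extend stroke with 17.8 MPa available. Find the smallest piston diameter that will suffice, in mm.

D ≈ 319 mm

Extension force acts on the full piston face: F = P × (π/4)D².
D = √(4F / (πP)) = √(4 × 1420 kN / (π × 17.8 MPa))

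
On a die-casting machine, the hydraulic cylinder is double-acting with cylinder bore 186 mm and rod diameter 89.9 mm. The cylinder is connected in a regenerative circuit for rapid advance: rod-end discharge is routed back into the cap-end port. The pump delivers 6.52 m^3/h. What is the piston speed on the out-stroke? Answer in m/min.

In regeneration the rod-end outflow joins the pump flow into the cap end, so the net volume the pump must supply per unit advance equals the rod cross-section area.
Rod cross-section A_rod = π/4 × (89.9 mm)² = 6348 mm^2
v = Q_pump / A_rod

v ≈ 17.1 m/min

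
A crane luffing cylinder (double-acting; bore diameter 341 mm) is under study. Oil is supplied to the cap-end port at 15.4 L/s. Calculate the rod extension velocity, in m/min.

Cap-side area A_cap = π/4 × (341 mm)² = 91330 mm^2
v = Q / A

v ≈ 10.1 m/min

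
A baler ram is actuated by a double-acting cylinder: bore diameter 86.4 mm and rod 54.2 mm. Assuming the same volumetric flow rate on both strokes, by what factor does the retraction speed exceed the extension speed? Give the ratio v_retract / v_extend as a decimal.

v_ret/v_ext ≈ 1.65

Cap-side area A_cap = π/4 × (86.4 mm)² = 5863 mm^2
Rod-side annular area A_ann = π/4 × (86.4² − 54.2²) = 3556 mm^2
For equal Q, v ∝ 1/A, so v_ret/v_ext = A_cap/A_ann.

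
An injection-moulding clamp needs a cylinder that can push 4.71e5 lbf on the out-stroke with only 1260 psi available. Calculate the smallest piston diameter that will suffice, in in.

D ≈ 21.8 in

Extension force acts on the full piston face: F = P × (π/4)D².
D = √(4F / (πP)) = √(4 × 4.71e5 lbf / (π × 1260 psi))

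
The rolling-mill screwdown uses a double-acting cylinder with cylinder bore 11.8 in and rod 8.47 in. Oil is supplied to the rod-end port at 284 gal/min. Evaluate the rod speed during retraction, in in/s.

Rod-side annular area A_ann = π/4 × (11.8² − 8.47²) = 53.01 in^2
Flow into the rod-end port fills the annular volume.
v = Q / A

v ≈ 20.6 in/s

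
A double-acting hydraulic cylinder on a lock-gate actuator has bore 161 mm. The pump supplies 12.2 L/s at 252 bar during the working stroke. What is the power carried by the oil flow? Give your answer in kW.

W ≈ 307 kW

Hydraulic power = P × Q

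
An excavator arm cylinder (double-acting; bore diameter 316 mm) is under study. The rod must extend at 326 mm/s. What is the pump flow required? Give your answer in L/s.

Cap-side area A_cap = π/4 × (316 mm)² = 78430 mm^2
Q = A × v

Q ≈ 25.6 L/s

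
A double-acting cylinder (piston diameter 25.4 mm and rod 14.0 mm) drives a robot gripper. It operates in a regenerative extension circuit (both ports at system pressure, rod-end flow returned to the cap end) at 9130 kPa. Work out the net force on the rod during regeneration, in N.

F ≈ 1410 N

With equal pressure on both faces, forces on the annular region cancel; the net push is pressure × rod cross-section.
Rod cross-section A_rod = π/4 × (14.0 mm)² = 153.9 mm^2
F = P × A_rod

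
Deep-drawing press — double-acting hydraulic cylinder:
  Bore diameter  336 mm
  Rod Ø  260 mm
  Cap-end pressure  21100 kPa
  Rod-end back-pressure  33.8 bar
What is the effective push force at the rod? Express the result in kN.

Cap-side area A_cap = π/4 × (336 mm)² = 88670 mm^2
Rod-side annular area A_ann = π/4 × (336² − 260²) = 35580 mm^2
Net thrust = P_cap·A_cap − P_rod·A_ann = 1871 kN − 120.2 kN

F ≈ 1750 kN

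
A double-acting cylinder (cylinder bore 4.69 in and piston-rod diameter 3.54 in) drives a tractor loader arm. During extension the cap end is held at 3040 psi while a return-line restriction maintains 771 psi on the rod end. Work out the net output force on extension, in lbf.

F ≈ 46800 lbf

Cap-side area A_cap = π/4 × (4.69 in)² = 17.28 in^2
Rod-side annular area A_ann = π/4 × (4.69² − 3.54²) = 7.433 in^2
Net thrust = P_cap·A_cap − P_rod·A_ann = 52520 lbf − 5731 lbf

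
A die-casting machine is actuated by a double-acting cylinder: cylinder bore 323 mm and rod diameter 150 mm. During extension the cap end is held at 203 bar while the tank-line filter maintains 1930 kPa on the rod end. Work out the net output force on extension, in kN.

F ≈ 1540 kN

Cap-side area A_cap = π/4 × (323 mm)² = 81940 mm^2
Rod-side annular area A_ann = π/4 × (323² − 150²) = 64270 mm^2
Net thrust = P_cap·A_cap − P_rod·A_ann = 1663 kN − 124.0 kN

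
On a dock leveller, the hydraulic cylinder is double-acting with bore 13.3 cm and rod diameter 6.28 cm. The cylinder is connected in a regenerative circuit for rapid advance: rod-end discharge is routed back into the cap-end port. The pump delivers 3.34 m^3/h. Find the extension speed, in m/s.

v ≈ 0.300 m/s

In regeneration the rod-end outflow joins the pump flow into the cap end, so the net volume the pump must supply per unit advance equals the rod cross-section area.
Rod cross-section A_rod = π/4 × (6.28 cm)² = 30.97 cm^2
v = Q_pump / A_rod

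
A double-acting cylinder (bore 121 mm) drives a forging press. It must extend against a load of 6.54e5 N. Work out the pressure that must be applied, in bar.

P ≈ 569 bar

Cap-side area A_cap = π/4 × (121 mm)² = 11500 mm^2
P = F / A = 6.54e5 N / A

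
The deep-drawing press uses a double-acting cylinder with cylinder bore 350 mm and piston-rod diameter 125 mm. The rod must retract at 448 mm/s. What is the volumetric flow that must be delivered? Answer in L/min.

Q ≈ 2260 L/min

Rod-side annular area A_ann = π/4 × (350² − 125²) = 83940 mm^2
Q = A × v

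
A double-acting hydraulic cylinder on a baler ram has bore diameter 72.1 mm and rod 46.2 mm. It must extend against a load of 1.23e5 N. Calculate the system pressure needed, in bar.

Cap-side area A_cap = π/4 × (72.1 mm)² = 4083 mm^2
P = F / A = 1.23e5 N / A

P ≈ 301 bar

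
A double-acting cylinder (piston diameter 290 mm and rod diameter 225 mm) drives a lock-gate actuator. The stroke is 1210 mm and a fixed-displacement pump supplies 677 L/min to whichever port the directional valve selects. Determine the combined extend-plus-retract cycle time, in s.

t ≈ 9.90 s

Cap-side area A_cap = π/4 × (290 mm)² = 66050 mm^2
Rod-side annular area A_ann = π/4 × (290² − 225²) = 26290 mm^2
t_ext = A_cap·L/Q = 7.083 s
t_ret = A_ann·L/Q = 2.819 s
t_cycle = t_ext + t_ret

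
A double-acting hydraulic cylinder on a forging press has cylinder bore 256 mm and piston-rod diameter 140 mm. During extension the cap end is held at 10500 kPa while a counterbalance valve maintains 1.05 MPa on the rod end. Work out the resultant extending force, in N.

F ≈ 5.03e5 N

Cap-side area A_cap = π/4 × (256 mm)² = 51470 mm^2
Rod-side annular area A_ann = π/4 × (256² − 140²) = 36080 mm^2
Net thrust = P_cap·A_cap − P_rod·A_ann = 5.405e5 N − 37880 N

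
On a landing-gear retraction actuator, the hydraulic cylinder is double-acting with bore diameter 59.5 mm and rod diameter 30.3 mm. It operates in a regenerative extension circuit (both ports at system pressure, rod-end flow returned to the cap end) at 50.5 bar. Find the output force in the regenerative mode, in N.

With equal pressure on both faces, forces on the annular region cancel; the net push is pressure × rod cross-section.
Rod cross-section A_rod = π/4 × (30.3 mm)² = 721.1 mm^2
F = P × A_rod

F ≈ 3640 N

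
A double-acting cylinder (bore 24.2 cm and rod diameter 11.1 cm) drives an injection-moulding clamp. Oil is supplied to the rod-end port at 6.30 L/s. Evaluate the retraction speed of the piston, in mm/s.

v ≈ 173 mm/s

Rod-side annular area A_ann = π/4 × (24.2² − 11.1²) = 363.2 cm^2
Flow into the rod-end port fills the annular volume.
v = Q / A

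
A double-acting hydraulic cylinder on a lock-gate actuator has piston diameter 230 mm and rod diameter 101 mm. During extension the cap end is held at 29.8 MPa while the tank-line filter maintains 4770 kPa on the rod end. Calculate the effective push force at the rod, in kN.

Cap-side area A_cap = π/4 × (230 mm)² = 41550 mm^2
Rod-side annular area A_ann = π/4 × (230² − 101²) = 33540 mm^2
Net thrust = P_cap·A_cap − P_rod·A_ann = 1238 kN − 160.0 kN

F ≈ 1080 kN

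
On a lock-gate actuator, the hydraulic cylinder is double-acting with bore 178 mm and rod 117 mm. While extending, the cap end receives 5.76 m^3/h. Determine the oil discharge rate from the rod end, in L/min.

Q_out ≈ 54.5 L/min

Cap-side area A_cap = π/4 × (178 mm)² = 24880 mm^2
Rod-side annular area A_ann = π/4 × (178² − 117²) = 14130 mm^2
Piston speed v = Q_in/A_cap; rod-end outflow Q_out = v × A_ann = Q_in × A_ann/A_cap.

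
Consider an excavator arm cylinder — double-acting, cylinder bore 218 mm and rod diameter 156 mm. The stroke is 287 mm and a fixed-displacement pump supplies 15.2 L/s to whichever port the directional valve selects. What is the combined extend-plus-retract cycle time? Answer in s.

t ≈ 1.05 s

Cap-side area A_cap = π/4 × (218 mm)² = 37330 mm^2
Rod-side annular area A_ann = π/4 × (218² − 156²) = 18210 mm^2
t_ext = A_cap·L/Q = 0.7048 s
t_ret = A_ann·L/Q = 0.3439 s
t_cycle = t_ext + t_ret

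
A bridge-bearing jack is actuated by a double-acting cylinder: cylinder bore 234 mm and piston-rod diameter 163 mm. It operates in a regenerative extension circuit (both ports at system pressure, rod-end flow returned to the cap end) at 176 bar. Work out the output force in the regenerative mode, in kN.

With equal pressure on both faces, forces on the annular region cancel; the net push is pressure × rod cross-section.
Rod cross-section A_rod = π/4 × (163 mm)² = 20870 mm^2
F = P × A_rod

F ≈ 367 kN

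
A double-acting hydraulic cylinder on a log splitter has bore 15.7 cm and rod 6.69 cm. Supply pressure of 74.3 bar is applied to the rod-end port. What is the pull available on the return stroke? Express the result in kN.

F ≈ 118 kN

Rod-side annular area A_ann = π/4 × (15.7² − 6.69²) = 158.4 cm^2
On retraction the pressure acts on the annular area (bore minus rod).
F = P × A_ann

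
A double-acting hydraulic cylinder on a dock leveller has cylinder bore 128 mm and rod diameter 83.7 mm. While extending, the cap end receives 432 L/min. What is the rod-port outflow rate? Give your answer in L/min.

Cap-side area A_cap = π/4 × (128 mm)² = 12870 mm^2
Rod-side annular area A_ann = π/4 × (128² − 83.7²) = 7366 mm^2
Piston speed v = Q_in/A_cap; rod-end outflow Q_out = v × A_ann = Q_in × A_ann/A_cap.

Q_out ≈ 247 L/min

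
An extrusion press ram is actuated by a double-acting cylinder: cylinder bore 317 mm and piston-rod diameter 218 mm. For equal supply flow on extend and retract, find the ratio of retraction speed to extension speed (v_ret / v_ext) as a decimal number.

v_ret/v_ext ≈ 1.90

Cap-side area A_cap = π/4 × (317 mm)² = 78920 mm^2
Rod-side annular area A_ann = π/4 × (317² − 218²) = 41600 mm^2
For equal Q, v ∝ 1/A, so v_ret/v_ext = A_cap/A_ann.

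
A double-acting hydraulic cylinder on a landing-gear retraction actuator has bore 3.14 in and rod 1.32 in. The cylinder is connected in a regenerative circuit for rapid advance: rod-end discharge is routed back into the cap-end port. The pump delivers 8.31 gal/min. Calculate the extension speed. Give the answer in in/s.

v ≈ 23.4 in/s

In regeneration the rod-end outflow joins the pump flow into the cap end, so the net volume the pump must supply per unit advance equals the rod cross-section area.
Rod cross-section A_rod = π/4 × (1.32 in)² = 1.368 in^2
v = Q_pump / A_rod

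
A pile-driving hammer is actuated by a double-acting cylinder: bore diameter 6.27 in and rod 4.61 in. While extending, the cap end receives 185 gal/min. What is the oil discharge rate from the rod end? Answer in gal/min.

Q_out ≈ 85.0 gal/min

Cap-side area A_cap = π/4 × (6.27 in)² = 30.88 in^2
Rod-side annular area A_ann = π/4 × (6.27² − 4.61²) = 14.18 in^2
Piston speed v = Q_in/A_cap; rod-end outflow Q_out = v × A_ann = Q_in × A_ann/A_cap.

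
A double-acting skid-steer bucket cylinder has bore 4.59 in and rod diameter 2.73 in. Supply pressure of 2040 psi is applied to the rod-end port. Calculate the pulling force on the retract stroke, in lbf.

Rod-side annular area A_ann = π/4 × (4.59² − 2.73²) = 10.69 in^2
On retraction the pressure acts on the annular area (bore minus rod).
F = P × A_ann

F ≈ 21800 lbf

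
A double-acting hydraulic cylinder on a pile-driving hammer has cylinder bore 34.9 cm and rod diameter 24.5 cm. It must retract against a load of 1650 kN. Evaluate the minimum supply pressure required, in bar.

P ≈ 340 bar

Rod-side annular area A_ann = π/4 × (34.9² − 24.5²) = 485.2 cm^2
Retraction: pressure acts on the annular area.
P = F / A = 1650 kN / A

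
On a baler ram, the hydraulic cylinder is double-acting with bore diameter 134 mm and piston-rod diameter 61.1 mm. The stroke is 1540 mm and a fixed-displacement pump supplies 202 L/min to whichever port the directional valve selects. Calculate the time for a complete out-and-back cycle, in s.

Cap-side area A_cap = π/4 × (134 mm)² = 14100 mm^2
Rod-side annular area A_ann = π/4 × (134² − 61.1²) = 11170 mm^2
t_ext = A_cap·L/Q = 6.451 s
t_ret = A_ann·L/Q = 5.110 s
t_cycle = t_ext + t_ret

t ≈ 11.6 s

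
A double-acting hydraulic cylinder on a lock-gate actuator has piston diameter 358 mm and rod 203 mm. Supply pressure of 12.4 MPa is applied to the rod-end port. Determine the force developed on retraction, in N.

Rod-side annular area A_ann = π/4 × (358² − 203²) = 68290 mm^2
On retraction the pressure acts on the annular area (bore minus rod).
F = P × A_ann

F ≈ 8.47e5 N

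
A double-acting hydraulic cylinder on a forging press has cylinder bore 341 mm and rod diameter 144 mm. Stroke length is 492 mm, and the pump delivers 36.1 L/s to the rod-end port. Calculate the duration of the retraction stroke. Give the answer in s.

Rod-side annular area A_ann = π/4 × (341² − 144²) = 75040 mm^2
Swept volume V = A × L; t = V / Q = A·L / Q

t ≈ 1.02 s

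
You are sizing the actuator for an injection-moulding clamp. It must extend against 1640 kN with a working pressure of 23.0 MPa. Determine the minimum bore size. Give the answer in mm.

D ≈ 301 mm

Extension force acts on the full piston face: F = P × (π/4)D².
D = √(4F / (πP)) = √(4 × 1640 kN / (π × 23.0 MPa))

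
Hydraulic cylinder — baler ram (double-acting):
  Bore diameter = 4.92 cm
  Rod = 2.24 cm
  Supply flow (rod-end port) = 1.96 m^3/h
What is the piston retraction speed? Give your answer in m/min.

Rod-side annular area A_ann = π/4 × (4.92² − 2.24²) = 15.07 cm^2
Flow into the rod-end port fills the annular volume.
v = Q / A

v ≈ 21.7 m/min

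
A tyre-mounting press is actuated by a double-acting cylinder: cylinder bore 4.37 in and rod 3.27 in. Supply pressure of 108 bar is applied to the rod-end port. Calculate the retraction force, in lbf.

Rod-side annular area A_ann = π/4 × (4.37² − 3.27²) = 6.600 in^2
On retraction the pressure acts on the annular area (bore minus rod).
F = P × A_ann

F ≈ 10300 lbf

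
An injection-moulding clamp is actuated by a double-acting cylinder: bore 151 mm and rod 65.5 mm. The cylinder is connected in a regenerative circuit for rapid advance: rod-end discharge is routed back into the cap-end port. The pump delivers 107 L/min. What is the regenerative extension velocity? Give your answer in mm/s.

In regeneration the rod-end outflow joins the pump flow into the cap end, so the net volume the pump must supply per unit advance equals the rod cross-section area.
Rod cross-section A_rod = π/4 × (65.5 mm)² = 3370 mm^2
v = Q_pump / A_rod

v ≈ 529 mm/s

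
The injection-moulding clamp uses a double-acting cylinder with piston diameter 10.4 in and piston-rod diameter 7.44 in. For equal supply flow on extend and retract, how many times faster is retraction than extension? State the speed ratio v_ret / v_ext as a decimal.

v_ret/v_ext ≈ 2.05

Cap-side area A_cap = π/4 × (10.4 in)² = 84.95 in^2
Rod-side annular area A_ann = π/4 × (10.4² − 7.44²) = 41.47 in^2
For equal Q, v ∝ 1/A, so v_ret/v_ext = A_cap/A_ann.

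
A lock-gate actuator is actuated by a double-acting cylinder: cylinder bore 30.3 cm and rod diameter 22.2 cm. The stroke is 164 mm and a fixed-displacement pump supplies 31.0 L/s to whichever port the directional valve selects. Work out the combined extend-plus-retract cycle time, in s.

Cap-side area A_cap = π/4 × (30.3 cm)² = 721.1 cm^2
Rod-side annular area A_ann = π/4 × (30.3² − 22.2²) = 334.0 cm^2
t_ext = A_cap·L/Q = 0.3815 s
t_ret = A_ann·L/Q = 0.1767 s
t_cycle = t_ext + t_ret

t ≈ 0.558 s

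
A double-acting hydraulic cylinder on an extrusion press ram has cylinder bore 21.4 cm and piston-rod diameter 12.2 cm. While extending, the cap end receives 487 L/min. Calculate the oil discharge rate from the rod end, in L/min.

Q_out ≈ 329 L/min

Cap-side area A_cap = π/4 × (21.4 cm)² = 359.7 cm^2
Rod-side annular area A_ann = π/4 × (21.4² − 12.2²) = 242.8 cm^2
Piston speed v = Q_in/A_cap; rod-end outflow Q_out = v × A_ann = Q_in × A_ann/A_cap.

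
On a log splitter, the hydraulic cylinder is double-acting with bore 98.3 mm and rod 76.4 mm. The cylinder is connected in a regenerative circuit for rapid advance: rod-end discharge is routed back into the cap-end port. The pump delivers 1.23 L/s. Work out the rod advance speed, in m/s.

v ≈ 0.268 m/s

In regeneration the rod-end outflow joins the pump flow into the cap end, so the net volume the pump must supply per unit advance equals the rod cross-section area.
Rod cross-section A_rod = π/4 × (76.4 mm)² = 4584 mm^2
v = Q_pump / A_rod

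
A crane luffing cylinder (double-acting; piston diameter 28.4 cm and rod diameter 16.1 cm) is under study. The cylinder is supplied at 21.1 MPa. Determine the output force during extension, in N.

F ≈ 1.34e6 N

Cap-side area A_cap = π/4 × (28.4 cm)² = 633.5 cm^2
F = P × A_cap = 21.1 MPa × A_cap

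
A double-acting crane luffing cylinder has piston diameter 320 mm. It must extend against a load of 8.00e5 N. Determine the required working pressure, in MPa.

Cap-side area A_cap = π/4 × (320 mm)² = 80420 mm^2
P = F / A = 8.00e5 N / A

P ≈ 9.95 MPa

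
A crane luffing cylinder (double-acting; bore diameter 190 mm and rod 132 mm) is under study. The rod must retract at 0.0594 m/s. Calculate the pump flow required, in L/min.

Rod-side annular area A_ann = π/4 × (190² − 132²) = 14670 mm^2
Q = A × v

Q ≈ 52.3 L/min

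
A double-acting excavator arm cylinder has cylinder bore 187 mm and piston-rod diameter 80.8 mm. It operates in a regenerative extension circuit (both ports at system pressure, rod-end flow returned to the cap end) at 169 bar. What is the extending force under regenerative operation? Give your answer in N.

With equal pressure on both faces, forces on the annular region cancel; the net push is pressure × rod cross-section.
Rod cross-section A_rod = π/4 × (80.8 mm)² = 5128 mm^2
F = P × A_rod

F ≈ 86700 N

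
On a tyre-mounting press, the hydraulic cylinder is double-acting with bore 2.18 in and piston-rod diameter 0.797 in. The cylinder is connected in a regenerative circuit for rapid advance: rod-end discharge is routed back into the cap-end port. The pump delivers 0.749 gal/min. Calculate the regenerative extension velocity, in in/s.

v ≈ 5.78 in/s

In regeneration the rod-end outflow joins the pump flow into the cap end, so the net volume the pump must supply per unit advance equals the rod cross-section area.
Rod cross-section A_rod = π/4 × (0.797 in)² = 0.4989 in^2
v = Q_pump / A_rod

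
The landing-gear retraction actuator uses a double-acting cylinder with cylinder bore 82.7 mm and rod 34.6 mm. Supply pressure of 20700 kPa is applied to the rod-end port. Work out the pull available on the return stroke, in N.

F ≈ 91700 N

Rod-side annular area A_ann = π/4 × (82.7² − 34.6²) = 4431 mm^2
On retraction the pressure acts on the annular area (bore minus rod).
F = P × A_ann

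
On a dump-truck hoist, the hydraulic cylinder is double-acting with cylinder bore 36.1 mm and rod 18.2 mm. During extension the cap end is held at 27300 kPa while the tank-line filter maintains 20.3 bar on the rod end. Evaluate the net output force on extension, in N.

F ≈ 26400 N

Cap-side area A_cap = π/4 × (36.1 mm)² = 1024 mm^2
Rod-side annular area A_ann = π/4 × (36.1² − 18.2²) = 763.4 mm^2
Net thrust = P_cap·A_cap − P_rod·A_ann = 27940 N − 1550 N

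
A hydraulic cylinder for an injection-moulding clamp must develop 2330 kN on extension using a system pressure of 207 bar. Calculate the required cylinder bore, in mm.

Extension force acts on the full piston face: F = P × (π/4)D².
D = √(4F / (πP)) = √(4 × 2330 kN / (π × 207 bar))

D ≈ 379 mm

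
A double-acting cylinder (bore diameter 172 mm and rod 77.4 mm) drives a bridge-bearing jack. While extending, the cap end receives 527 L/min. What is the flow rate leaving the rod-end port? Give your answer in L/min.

Cap-side area A_cap = π/4 × (172 mm)² = 23240 mm^2
Rod-side annular area A_ann = π/4 × (172² − 77.4²) = 18530 mm^2
Piston speed v = Q_in/A_cap; rod-end outflow Q_out = v × A_ann = Q_in × A_ann/A_cap.

Q_out ≈ 420 L/min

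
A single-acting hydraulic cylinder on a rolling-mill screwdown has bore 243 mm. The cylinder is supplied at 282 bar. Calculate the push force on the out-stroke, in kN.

F ≈ 1310 kN

Cap-side area A_cap = π/4 × (243 mm)² = 46380 mm^2
F = P × A_cap = 282 bar × A_cap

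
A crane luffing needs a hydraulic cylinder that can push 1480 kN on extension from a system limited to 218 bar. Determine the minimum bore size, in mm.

Extension force acts on the full piston face: F = P × (π/4)D².
D = √(4F / (πP)) = √(4 × 1480 kN / (π × 218 bar))

D ≈ 294 mm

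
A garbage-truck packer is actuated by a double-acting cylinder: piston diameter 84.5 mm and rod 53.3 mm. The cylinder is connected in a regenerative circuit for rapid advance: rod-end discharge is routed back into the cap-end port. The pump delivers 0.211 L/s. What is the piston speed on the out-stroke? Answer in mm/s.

In regeneration the rod-end outflow joins the pump flow into the cap end, so the net volume the pump must supply per unit advance equals the rod cross-section area.
Rod cross-section A_rod = π/4 × (53.3 mm)² = 2231 mm^2
v = Q_pump / A_rod

v ≈ 94.6 mm/s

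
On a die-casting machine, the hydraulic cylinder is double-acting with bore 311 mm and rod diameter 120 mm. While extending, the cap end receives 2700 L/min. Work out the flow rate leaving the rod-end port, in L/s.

Q_out ≈ 38.3 L/s

Cap-side area A_cap = π/4 × (311 mm)² = 75960 mm^2
Rod-side annular area A_ann = π/4 × (311² − 120²) = 64650 mm^2
Piston speed v = Q_in/A_cap; rod-end outflow Q_out = v × A_ann = Q_in × A_ann/A_cap.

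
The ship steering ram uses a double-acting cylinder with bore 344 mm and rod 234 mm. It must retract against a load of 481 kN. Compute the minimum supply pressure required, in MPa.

Rod-side annular area A_ann = π/4 × (344² − 234²) = 49940 mm^2
Retraction: pressure acts on the annular area.
P = F / A = 481 kN / A

P ≈ 9.63 MPa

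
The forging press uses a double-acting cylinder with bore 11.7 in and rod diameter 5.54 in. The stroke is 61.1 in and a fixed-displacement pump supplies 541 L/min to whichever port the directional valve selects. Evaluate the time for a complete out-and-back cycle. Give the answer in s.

Cap-side area A_cap = π/4 × (11.7 in)² = 107.5 in^2
Rod-side annular area A_ann = π/4 × (11.7² − 5.54²) = 83.41 in^2
t_ext = A_cap·L/Q = 11.94 s
t_ret = A_ann·L/Q = 9.262 s
t_cycle = t_ext + t_ret

t ≈ 21.2 s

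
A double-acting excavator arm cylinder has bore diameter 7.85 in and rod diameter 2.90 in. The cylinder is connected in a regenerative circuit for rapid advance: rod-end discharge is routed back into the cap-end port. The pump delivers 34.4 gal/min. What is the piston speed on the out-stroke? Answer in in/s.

v ≈ 20.1 in/s

In regeneration the rod-end outflow joins the pump flow into the cap end, so the net volume the pump must supply per unit advance equals the rod cross-section area.
Rod cross-section A_rod = π/4 × (2.90 in)² = 6.605 in^2
v = Q_pump / A_rod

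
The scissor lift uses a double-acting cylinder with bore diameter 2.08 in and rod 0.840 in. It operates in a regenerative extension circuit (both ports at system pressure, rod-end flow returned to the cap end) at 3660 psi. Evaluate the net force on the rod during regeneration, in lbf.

F ≈ 2030 lbf

With equal pressure on both faces, forces on the annular region cancel; the net push is pressure × rod cross-section.
Rod cross-section A_rod = π/4 × (0.840 in)² = 0.5542 in^2
F = P × A_rod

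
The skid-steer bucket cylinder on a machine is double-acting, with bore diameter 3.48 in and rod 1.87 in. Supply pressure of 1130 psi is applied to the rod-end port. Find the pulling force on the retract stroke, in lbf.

F ≈ 7640 lbf

Rod-side annular area A_ann = π/4 × (3.48² − 1.87²) = 6.765 in^2
On retraction the pressure acts on the annular area (bore minus rod).
F = P × A_ann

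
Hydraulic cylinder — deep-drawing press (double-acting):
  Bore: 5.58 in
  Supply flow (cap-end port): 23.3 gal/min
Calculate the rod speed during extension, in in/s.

Cap-side area A_cap = π/4 × (5.58 in)² = 24.45 in^2
v = Q / A

v ≈ 3.67 in/s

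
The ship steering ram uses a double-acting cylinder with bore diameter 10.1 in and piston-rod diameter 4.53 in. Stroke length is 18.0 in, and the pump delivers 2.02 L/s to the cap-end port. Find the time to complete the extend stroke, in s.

Cap-side area A_cap = π/4 × (10.1 in)² = 80.12 in^2
Swept volume V = A × L; t = V / Q = A·L / Q

t ≈ 11.7 s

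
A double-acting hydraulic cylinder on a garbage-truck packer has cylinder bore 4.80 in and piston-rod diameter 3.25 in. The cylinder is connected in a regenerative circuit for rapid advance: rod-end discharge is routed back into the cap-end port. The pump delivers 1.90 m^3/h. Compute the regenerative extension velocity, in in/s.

In regeneration the rod-end outflow joins the pump flow into the cap end, so the net volume the pump must supply per unit advance equals the rod cross-section area.
Rod cross-section A_rod = π/4 × (3.25 in)² = 8.296 in^2
v = Q_pump / A_rod

v ≈ 3.88 in/s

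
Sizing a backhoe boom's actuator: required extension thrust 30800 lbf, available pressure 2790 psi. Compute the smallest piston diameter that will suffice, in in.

D ≈ 3.75 in

Extension force acts on the full piston face: F = P × (π/4)D².
D = √(4F / (πP)) = √(4 × 30800 lbf / (π × 2790 psi))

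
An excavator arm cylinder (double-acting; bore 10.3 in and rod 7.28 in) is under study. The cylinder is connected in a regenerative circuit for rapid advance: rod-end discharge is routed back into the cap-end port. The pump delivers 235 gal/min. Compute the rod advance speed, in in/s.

In regeneration the rod-end outflow joins the pump flow into the cap end, so the net volume the pump must supply per unit advance equals the rod cross-section area.
Rod cross-section A_rod = π/4 × (7.28 in)² = 41.62 in^2
v = Q_pump / A_rod

v ≈ 21.7 in/s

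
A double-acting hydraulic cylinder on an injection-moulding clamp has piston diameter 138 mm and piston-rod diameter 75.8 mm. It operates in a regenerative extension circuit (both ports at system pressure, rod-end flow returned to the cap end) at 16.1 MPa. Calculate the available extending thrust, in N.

F ≈ 72700 N

With equal pressure on both faces, forces on the annular region cancel; the net push is pressure × rod cross-section.
Rod cross-section A_rod = π/4 × (75.8 mm)² = 4513 mm^2
F = P × A_rod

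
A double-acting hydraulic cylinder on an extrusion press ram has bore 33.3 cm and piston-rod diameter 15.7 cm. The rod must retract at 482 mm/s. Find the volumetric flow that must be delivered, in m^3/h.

Q ≈ 118 m^3/h

Rod-side annular area A_ann = π/4 × (33.3² − 15.7²) = 677.3 cm^2
Q = A × v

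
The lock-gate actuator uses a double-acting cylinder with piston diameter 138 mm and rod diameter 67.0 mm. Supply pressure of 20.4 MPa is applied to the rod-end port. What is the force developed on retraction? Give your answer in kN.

F ≈ 233 kN

Rod-side annular area A_ann = π/4 × (138² − 67.0²) = 11430 mm^2
On retraction the pressure acts on the annular area (bore minus rod).
F = P × A_ann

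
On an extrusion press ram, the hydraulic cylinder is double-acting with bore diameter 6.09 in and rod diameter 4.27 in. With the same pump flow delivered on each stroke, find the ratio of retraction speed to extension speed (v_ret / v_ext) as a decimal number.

Cap-side area A_cap = π/4 × (6.09 in)² = 29.13 in^2
Rod-side annular area A_ann = π/4 × (6.09² − 4.27²) = 14.81 in^2
For equal Q, v ∝ 1/A, so v_ret/v_ext = A_cap/A_ann.

v_ret/v_ext ≈ 1.97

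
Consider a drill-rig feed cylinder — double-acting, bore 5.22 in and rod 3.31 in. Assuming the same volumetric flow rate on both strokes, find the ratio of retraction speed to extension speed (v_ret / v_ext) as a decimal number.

Cap-side area A_cap = π/4 × (5.22 in)² = 21.40 in^2
Rod-side annular area A_ann = π/4 × (5.22² − 3.31²) = 12.80 in^2
For equal Q, v ∝ 1/A, so v_ret/v_ext = A_cap/A_ann.

v_ret/v_ext ≈ 1.67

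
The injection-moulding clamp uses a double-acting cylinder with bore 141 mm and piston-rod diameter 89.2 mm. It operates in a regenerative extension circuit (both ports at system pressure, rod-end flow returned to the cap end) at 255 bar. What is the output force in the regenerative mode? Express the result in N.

With equal pressure on both faces, forces on the annular region cancel; the net push is pressure × rod cross-section.
Rod cross-section A_rod = π/4 × (89.2 mm)² = 6249 mm^2
F = P × A_rod

F ≈ 1.59e5 N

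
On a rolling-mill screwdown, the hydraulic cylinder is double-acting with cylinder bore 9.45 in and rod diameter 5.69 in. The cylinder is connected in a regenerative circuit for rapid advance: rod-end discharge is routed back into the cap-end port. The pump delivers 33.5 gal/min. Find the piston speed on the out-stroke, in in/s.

v ≈ 5.07 in/s

In regeneration the rod-end outflow joins the pump flow into the cap end, so the net volume the pump must supply per unit advance equals the rod cross-section area.
Rod cross-section A_rod = π/4 × (5.69 in)² = 25.43 in^2
v = Q_pump / A_rod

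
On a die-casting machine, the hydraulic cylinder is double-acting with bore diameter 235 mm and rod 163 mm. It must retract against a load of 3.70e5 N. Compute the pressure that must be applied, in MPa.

Rod-side annular area A_ann = π/4 × (235² − 163²) = 22510 mm^2
Retraction: pressure acts on the annular area.
P = F / A = 3.70e5 N / A

P ≈ 16.4 MPa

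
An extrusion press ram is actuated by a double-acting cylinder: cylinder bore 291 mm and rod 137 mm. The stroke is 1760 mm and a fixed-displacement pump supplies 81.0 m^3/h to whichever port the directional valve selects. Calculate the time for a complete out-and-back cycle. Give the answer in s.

Cap-side area A_cap = π/4 × (291 mm)² = 66510 mm^2
Rod-side annular area A_ann = π/4 × (291² − 137²) = 51770 mm^2
t_ext = A_cap·L/Q = 5.202 s
t_ret = A_ann·L/Q = 4.049 s
t_cycle = t_ext + t_ret

t ≈ 9.25 s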